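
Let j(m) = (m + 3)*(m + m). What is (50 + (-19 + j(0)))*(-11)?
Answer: -341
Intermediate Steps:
j(m) = 2*m*(3 + m) (j(m) = (3 + m)*(2*m) = 2*m*(3 + m))
(50 + (-19 + j(0)))*(-11) = (50 + (-19 + 2*0*(3 + 0)))*(-11) = (50 + (-19 + 2*0*3))*(-11) = (50 + (-19 + 0))*(-11) = (50 - 19)*(-11) = 31*(-11) = -341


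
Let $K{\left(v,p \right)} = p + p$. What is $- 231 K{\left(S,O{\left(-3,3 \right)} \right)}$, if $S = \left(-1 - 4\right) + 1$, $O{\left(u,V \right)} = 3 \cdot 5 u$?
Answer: $20790$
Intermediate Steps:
$O{\left(u,V \right)} = 15 u$
$S = -4$ ($S = -5 + 1 = -4$)
$K{\left(v,p \right)} = 2 p$
$- 231 K{\left(S,O{\left(-3,3 \right)} \right)} = - 231 \cdot 2 \cdot 15 \left(-3\right) = - 231 \cdot 2 \left(-45\right) = \left(-231\right) \left(-90\right) = 20790$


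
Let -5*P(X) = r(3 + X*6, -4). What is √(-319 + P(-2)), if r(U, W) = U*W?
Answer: I*√8155/5 ≈ 18.061*I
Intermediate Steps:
P(X) = 12/5 + 24*X/5 (P(X) = -(3 + X*6)*(-4)/5 = -(3 + 6*X)*(-4)/5 = -(-12 - 24*X)/5 = 12/5 + 24*X/5)
√(-319 + P(-2)) = √(-319 + (12/5 + (24/5)*(-2))) = √(-319 + (12/5 - 48/5)) = √(-319 - 36/5) = √(-1631/5) = I*√8155/5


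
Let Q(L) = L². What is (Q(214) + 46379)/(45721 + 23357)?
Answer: 30725/23026 ≈ 1.3344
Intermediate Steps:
(Q(214) + 46379)/(45721 + 23357) = (214² + 46379)/(45721 + 23357) = (45796 + 46379)/69078 = 92175*(1/69078) = 30725/23026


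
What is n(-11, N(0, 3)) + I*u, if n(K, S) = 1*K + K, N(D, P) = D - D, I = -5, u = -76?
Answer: 358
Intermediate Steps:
N(D, P) = 0
n(K, S) = 2*K (n(K, S) = K + K = 2*K)
n(-11, N(0, 3)) + I*u = 2*(-11) - 5*(-76) = -22 + 380 = 358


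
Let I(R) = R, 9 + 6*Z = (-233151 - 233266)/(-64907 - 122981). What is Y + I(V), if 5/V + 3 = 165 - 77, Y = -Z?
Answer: 21945103/19164576 ≈ 1.1451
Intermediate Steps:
Z = -1224575/1127328 (Z = -3/2 + ((-233151 - 233266)/(-64907 - 122981))/6 = -3/2 + (-466417/(-187888))/6 = -3/2 + (-466417*(-1/187888))/6 = -3/2 + (⅙)*(466417/187888) = -3/2 + 466417/1127328 = -1224575/1127328 ≈ -1.0863)
Y = 1224575/1127328 (Y = -1*(-1224575/1127328) = 1224575/1127328 ≈ 1.0863)
V = 1/17 (V = 5/(-3 + (165 - 77)) = 5/(-3 + 88) = 5/85 = 5*(1/85) = 1/17 ≈ 0.058824)
Y + I(V) = 1224575/1127328 + 1/17 = 21945103/19164576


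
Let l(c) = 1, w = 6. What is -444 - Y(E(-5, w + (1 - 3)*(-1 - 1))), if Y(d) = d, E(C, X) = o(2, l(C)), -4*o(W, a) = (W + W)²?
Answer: -440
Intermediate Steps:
o(W, a) = -W² (o(W, a) = -(W + W)²/4 = -4*W²/4 = -W²)
E(C, X) = -4 (E(C, X) = -1*2² = -1*4 = -4)
-444 - Y(E(-5, w + (1 - 3)*(-1 - 1))) = -444 - 1*(-4) = -444 + 4 = -440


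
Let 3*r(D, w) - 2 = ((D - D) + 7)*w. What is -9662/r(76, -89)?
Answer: 9662/207 ≈ 46.676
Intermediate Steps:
r(D, w) = ⅔ + 7*w/3 (r(D, w) = ⅔ + (((D - D) + 7)*w)/3 = ⅔ + ((0 + 7)*w)/3 = ⅔ + (7*w)/3 = ⅔ + 7*w/3)
-9662/r(76, -89) = -9662/(⅔ + (7/3)*(-89)) = -9662/(⅔ - 623/3) = -9662/(-207) = -9662*(-1/207) = 9662/207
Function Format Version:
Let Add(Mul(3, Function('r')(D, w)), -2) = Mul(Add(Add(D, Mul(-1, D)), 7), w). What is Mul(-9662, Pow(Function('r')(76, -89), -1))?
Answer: Rational(9662, 207) ≈ 46.676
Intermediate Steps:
Function('r')(D, w) = Add(Rational(2, 3), Mul(Rational(7, 3), w)) (Function('r')(D, w) = Add(Rational(2, 3), Mul(Rational(1, 3), Mul(Add(Add(D, Mul(-1, D)), 7), w))) = Add(Rational(2, 3), Mul(Rational(1, 3), Mul(Add(0, 7), w))) = Add(Rational(2, 3), Mul(Rational(1, 3), Mul(7, w))) = Add(Rational(2, 3), Mul(Rational(7, 3), w)))
Mul(-9662, Pow(Function('r')(76, -89), -1)) = Mul(-9662, Pow(Add(Rational(2, 3), Mul(Rational(7, 3), -89)), -1)) = Mul(-9662, Pow(Add(Rational(2, 3), Rational(-623, 3)), -1)) = Mul(-9662, Pow(-207, -1)) = Mul(-9662, Rational(-1, 207)) = Rational(9662, 207)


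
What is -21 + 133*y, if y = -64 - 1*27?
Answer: -12124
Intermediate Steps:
y = -91 (y = -64 - 27 = -91)
-21 + 133*y = -21 + 133*(-91) = -21 - 12103 = -12124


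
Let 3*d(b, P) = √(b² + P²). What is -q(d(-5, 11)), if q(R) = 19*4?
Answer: -76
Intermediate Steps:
d(b, P) = √(P² + b²)/3 (d(b, P) = √(b² + P²)/3 = √(P² + b²)/3)
q(R) = 76
-q(d(-5, 11)) = -1*76 = -76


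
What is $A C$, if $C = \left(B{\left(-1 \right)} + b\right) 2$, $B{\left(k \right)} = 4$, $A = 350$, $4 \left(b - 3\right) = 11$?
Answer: $6825$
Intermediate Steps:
$b = \frac{23}{4}$ ($b = 3 + \frac{1}{4} \cdot 11 = 3 + \frac{11}{4} = \frac{23}{4} \approx 5.75$)
$C = \frac{39}{2}$ ($C = \left(4 + \frac{23}{4}\right) 2 = \frac{39}{4} \cdot 2 = \frac{39}{2} \approx 19.5$)
$A C = 350 \cdot \frac{39}{2} = 6825$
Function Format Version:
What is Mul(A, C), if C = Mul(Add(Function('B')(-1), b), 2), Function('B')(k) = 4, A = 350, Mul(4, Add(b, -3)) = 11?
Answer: 6825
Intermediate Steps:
b = Rational(23, 4) (b = Add(3, Mul(Rational(1, 4), 11)) = Add(3, Rational(11, 4)) = Rational(23, 4) ≈ 5.7500)
C = Rational(39, 2) (C = Mul(Add(4, Rational(23, 4)), 2) = Mul(Rational(39, 4), 2) = Rational(39, 2) ≈ 19.500)
Mul(A, C) = Mul(350, Rational(39, 2)) = 6825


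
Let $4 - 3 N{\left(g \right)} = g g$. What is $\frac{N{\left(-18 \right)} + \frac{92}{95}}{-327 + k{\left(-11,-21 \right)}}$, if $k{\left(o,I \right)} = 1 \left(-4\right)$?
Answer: $\frac{30124}{94335} \approx 0.31933$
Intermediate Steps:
$N{\left(g \right)} = \frac{4}{3} - \frac{g^{2}}{3}$ ($N{\left(g \right)} = \frac{4}{3} - \frac{g g}{3} = \frac{4}{3} - \frac{g^{2}}{3}$)
$k{\left(o,I \right)} = -4$
$\frac{N{\left(-18 \right)} + \frac{92}{95}}{-327 + k{\left(-11,-21 \right)}} = \frac{\left(\frac{4}{3} - \frac{\left(-18\right)^{2}}{3}\right) + \frac{92}{95}}{-327 - 4} = \frac{\left(\frac{4}{3} - 108\right) + 92 \cdot \frac{1}{95}}{-331} = \left(\left(\frac{4}{3} - 108\right) + \frac{92}{95}\right) \left(- \frac{1}{331}\right) = \left(- \frac{320}{3} + \frac{92}{95}\right) \left(- \frac{1}{331}\right) = \left(- \frac{30124}{285}\right) \left(- \frac{1}{331}\right) = \frac{30124}{94335}$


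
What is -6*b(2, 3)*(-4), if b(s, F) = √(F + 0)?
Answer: 24*√3 ≈ 41.569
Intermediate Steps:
b(s, F) = √F
-6*b(2, 3)*(-4) = -6*√3*(-4) = 24*√3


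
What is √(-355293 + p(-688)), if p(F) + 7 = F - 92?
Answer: 4*I*√22255 ≈ 596.72*I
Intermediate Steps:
p(F) = -99 + F (p(F) = -7 + (F - 92) = -7 + (-92 + F) = -99 + F)
√(-355293 + p(-688)) = √(-355293 + (-99 - 688)) = √(-355293 - 787) = √(-356080) = 4*I*√22255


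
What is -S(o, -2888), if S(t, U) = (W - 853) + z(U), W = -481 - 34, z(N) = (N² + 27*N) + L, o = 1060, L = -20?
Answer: -8261180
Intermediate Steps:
z(N) = -20 + N² + 27*N (z(N) = (N² + 27*N) - 20 = -20 + N² + 27*N)
W = -515
S(t, U) = -1388 + U² + 27*U (S(t, U) = (-515 - 853) + (-20 + U² + 27*U) = -1368 + (-20 + U² + 27*U) = -1388 + U² + 27*U)
-S(o, -2888) = -(-1388 + (-2888)² + 27*(-2888)) = -(-1388 + 8340544 - 77976) = -1*8261180 = -8261180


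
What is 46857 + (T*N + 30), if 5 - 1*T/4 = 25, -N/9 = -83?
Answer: -12873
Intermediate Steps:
N = 747 (N = -9*(-83) = 747)
T = -80 (T = 20 - 4*25 = 20 - 100 = -80)
46857 + (T*N + 30) = 46857 + (-80*747 + 30) = 46857 + (-59760 + 30) = 46857 - 59730 = -12873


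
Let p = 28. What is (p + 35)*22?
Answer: 1386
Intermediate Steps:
(p + 35)*22 = (28 + 35)*22 = 63*22 = 1386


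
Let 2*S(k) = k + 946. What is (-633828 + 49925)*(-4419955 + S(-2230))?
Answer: 2581199850091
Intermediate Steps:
S(k) = 473 + k/2 (S(k) = (k + 946)/2 = (946 + k)/2 = 473 + k/2)
(-633828 + 49925)*(-4419955 + S(-2230)) = (-633828 + 49925)*(-4419955 + (473 + (½)*(-2230))) = -583903*(-4419955 + (473 - 1115)) = -583903*(-4419955 - 642) = -583903*(-4420597) = 2581199850091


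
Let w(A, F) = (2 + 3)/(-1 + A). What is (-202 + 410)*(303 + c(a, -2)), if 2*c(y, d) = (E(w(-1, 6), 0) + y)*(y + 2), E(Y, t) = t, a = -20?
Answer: 100464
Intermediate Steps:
w(A, F) = 5/(-1 + A)
c(y, d) = y*(2 + y)/2 (c(y, d) = ((0 + y)*(y + 2))/2 = (y*(2 + y))/2 = y*(2 + y)/2)
(-202 + 410)*(303 + c(a, -2)) = (-202 + 410)*(303 + (1/2)*(-20)*(2 - 20)) = 208*(303 + (1/2)*(-20)*(-18)) = 208*(303 + 180) = 208*483 = 100464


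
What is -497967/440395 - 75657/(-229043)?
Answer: -80736891066/100869391985 ≈ -0.80041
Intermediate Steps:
-497967/440395 - 75657/(-229043) = -497967*1/440395 - 75657*(-1/229043) = -497967/440395 + 75657/229043 = -80736891066/100869391985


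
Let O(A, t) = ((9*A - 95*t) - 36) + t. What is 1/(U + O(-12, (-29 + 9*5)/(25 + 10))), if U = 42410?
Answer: 35/1477806 ≈ 2.3684e-5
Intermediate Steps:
O(A, t) = -36 - 94*t + 9*A (O(A, t) = ((-95*t + 9*A) - 36) + t = (-36 - 95*t + 9*A) + t = -36 - 94*t + 9*A)
1/(U + O(-12, (-29 + 9*5)/(25 + 10))) = 1/(42410 + (-36 - 94*(-29 + 9*5)/(25 + 10) + 9*(-12))) = 1/(42410 + (-36 - 94*(-29 + 45)/35 - 108)) = 1/(42410 + (-36 - 1504/35 - 108)) = 1/(42410 - 6544/35) = 1/(1477806/35) = 35/1477806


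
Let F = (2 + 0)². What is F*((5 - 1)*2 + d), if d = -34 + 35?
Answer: 36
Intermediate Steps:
F = 4 (F = 2² = 4)
d = 1
F*((5 - 1)*2 + d) = 4*((5 - 1)*2 + 1) = 4*(4*2 + 1) = 4*(8 + 1) = 4*9 = 36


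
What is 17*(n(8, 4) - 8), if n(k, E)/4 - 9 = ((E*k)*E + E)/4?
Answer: 2720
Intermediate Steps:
n(k, E) = 36 + E + k*E**2 (n(k, E) = 36 + 4*(((E*k)*E + E)/4) = 36 + 4*((k*E**2 + E)*(1/4)) = 36 + 4*((E + k*E**2)*(1/4)) = 36 + 4*(E/4 + k*E**2/4) = 36 + (E + k*E**2) = 36 + E + k*E**2)
17*(n(8, 4) - 8) = 17*((36 + 4 + 8*4**2) - 8) = 17*((36 + 4 + 8*16) - 8) = 17*((36 + 4 + 128) - 8) = 17*(168 - 8) = 17*160 = 2720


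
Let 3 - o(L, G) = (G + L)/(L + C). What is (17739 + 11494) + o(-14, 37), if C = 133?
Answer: 3479061/119 ≈ 29236.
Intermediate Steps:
o(L, G) = 3 - (G + L)/(133 + L) (o(L, G) = 3 - (G + L)/(L + 133) = 3 - (G + L)/(133 + L))
(17739 + 11494) + o(-14, 37) = (17739 + 11494) + (399 - 1*37 + 2*(-14))/(133 - 14) = 29233 + (399 - 37 - 28)/119 = 29233 + (1/119)*334 = 29233 + 334/119 = 3479061/119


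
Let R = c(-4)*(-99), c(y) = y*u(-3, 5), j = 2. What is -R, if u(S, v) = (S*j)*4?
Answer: 9504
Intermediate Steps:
u(S, v) = 8*S (u(S, v) = (S*2)*4 = (2*S)*4 = 8*S)
c(y) = -24*y (c(y) = y*(8*(-3)) = y*(-24) = -24*y)
R = -9504 (R = -24*(-4)*(-99) = 96*(-99) = -9504)
-R = -1*(-9504) = 9504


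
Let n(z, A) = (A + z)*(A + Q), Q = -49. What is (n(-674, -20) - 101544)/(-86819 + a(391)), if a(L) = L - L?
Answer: 53658/86819 ≈ 0.61804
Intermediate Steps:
a(L) = 0
n(z, A) = (-49 + A)*(A + z) (n(z, A) = (A + z)*(A - 49) = (A + z)*(-49 + A) = (-49 + A)*(A + z))
(n(-674, -20) - 101544)/(-86819 + a(391)) = (((-20)² - 49*(-20) - 49*(-674) - 20*(-674)) - 101544)/(-86819 + 0) = ((400 + 980 + 33026 + 13480) - 101544)/(-86819) = (47886 - 101544)*(-1/86819) = -53658*(-1/86819) = 53658/86819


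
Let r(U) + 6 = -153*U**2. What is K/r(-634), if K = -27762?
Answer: 4627/10249879 ≈ 0.00045142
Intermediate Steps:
r(U) = -6 - 153*U**2
K/r(-634) = -27762/(-6 - 153*(-634)**2) = -27762/(-6 - 153*401956) = -27762/(-6 - 61499268) = -27762/(-61499274) = -27762*(-1/61499274) = 4627/10249879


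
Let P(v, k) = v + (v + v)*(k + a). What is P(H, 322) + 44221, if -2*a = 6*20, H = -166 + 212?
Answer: 68371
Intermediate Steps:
H = 46
a = -60 (a = -3*20 = -1/2*120 = -60)
P(v, k) = v + 2*v*(-60 + k) (P(v, k) = v + (v + v)*(k - 60) = v + (2*v)*(-60 + k) = v + 2*v*(-60 + k))
P(H, 322) + 44221 = 46*(-119 + 2*322) + 44221 = 46*(-119 + 644) + 44221 = 46*525 + 44221 = 24150 + 44221 = 68371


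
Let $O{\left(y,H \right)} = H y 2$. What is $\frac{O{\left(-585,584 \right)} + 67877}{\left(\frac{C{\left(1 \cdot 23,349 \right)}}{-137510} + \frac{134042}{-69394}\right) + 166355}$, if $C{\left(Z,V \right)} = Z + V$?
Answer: $- \frac{1468100618195705}{396850581770928} \approx -3.6994$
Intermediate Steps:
$O{\left(y,H \right)} = 2 H y$
$C{\left(Z,V \right)} = V + Z$
$\frac{O{\left(-585,584 \right)} + 67877}{\left(\frac{C{\left(1 \cdot 23,349 \right)}}{-137510} + \frac{134042}{-69394}\right) + 166355} = \frac{2 \cdot 584 \left(-585\right) + 67877}{\left(\frac{349 + 1 \cdot 23}{-137510} + \frac{134042}{-69394}\right) + 166355} = \frac{-683280 + 67877}{\left(\left(349 + 23\right) \left(- \frac{1}{137510}\right) + 134042 \left(- \frac{1}{69394}\right)\right) + 166355} = - \frac{615403}{\left(372 \left(- \frac{1}{137510}\right) - \frac{67021}{34697}\right) + 166355} = - \frac{615403}{\left(- \frac{186}{68755} - \frac{67021}{34697}\right) + 166355} = - \frac{615403}{- \frac{4614482497}{2385592235} + 166355} = - \frac{615403}{\frac{396850581770928}{2385592235}} = \left(-615403\right) \frac{2385592235}{396850581770928} = - \frac{1468100618195705}{396850581770928}$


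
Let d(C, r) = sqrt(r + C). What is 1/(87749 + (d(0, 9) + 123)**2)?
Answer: 1/103625 ≈ 9.6502e-6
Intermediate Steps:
d(C, r) = sqrt(C + r)
1/(87749 + (d(0, 9) + 123)**2) = 1/(87749 + (sqrt(0 + 9) + 123)**2) = 1/(87749 + (sqrt(9) + 123)**2) = 1/(87749 + (3 + 123)**2) = 1/(87749 + 126**2) = 1/(87749 + 15876) = 1/103625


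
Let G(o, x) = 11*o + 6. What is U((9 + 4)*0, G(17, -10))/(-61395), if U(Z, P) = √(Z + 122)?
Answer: -√122/61395 ≈ -0.00017991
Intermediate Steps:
G(o, x) = 6 + 11*o
U(Z, P) = √(122 + Z)
U((9 + 4)*0, G(17, -10))/(-61395) = √(122 + (9 + 4)*0)/(-61395) = √(122 + 13*0)*(-1/61395) = √(122 + 0)*(-1/61395) = √122*(-1/61395) = -√122/61395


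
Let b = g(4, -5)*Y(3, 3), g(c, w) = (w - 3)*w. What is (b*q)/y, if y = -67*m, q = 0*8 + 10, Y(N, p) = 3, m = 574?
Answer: -600/19229 ≈ -0.031203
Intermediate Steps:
g(c, w) = w*(-3 + w) (g(c, w) = (-3 + w)*w = w*(-3 + w))
b = 120 (b = -5*(-3 - 5)*3 = -5*(-8)*3 = 40*3 = 120)
q = 10 (q = 0 + 10 = 10)
y = -38458 (y = -67*574 = -38458)
(b*q)/y = (120*10)/(-38458) = 1200*(-1/38458) = -600/19229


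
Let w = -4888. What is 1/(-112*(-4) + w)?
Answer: -1/4440 ≈ -0.00022523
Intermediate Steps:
1/(-112*(-4) + w) = 1/(-112*(-4) - 4888) = 1/(448 - 4888) = 1/(-4440) = -1/4440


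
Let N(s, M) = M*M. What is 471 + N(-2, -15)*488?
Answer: 110271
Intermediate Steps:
N(s, M) = M²
471 + N(-2, -15)*488 = 471 + (-15)²*488 = 471 + 225*488 = 471 + 109800 = 110271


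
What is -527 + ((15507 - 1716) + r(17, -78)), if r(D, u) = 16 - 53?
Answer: 13227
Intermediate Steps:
r(D, u) = -37
-527 + ((15507 - 1716) + r(17, -78)) = -527 + ((15507 - 1716) - 37) = -527 + (13791 - 37) = -527 + 13754 = 13227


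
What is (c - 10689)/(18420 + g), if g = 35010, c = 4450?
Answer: -6239/53430 ≈ -0.11677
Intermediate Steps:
(c - 10689)/(18420 + g) = (4450 - 10689)/(18420 + 35010) = -6239/53430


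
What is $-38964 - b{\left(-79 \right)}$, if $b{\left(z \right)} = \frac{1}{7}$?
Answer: $- \frac{272749}{7} \approx -38964.0$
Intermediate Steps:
$b{\left(z \right)} = \frac{1}{7}$
$-38964 - b{\left(-79 \right)} = -38964 - \frac{1}{7} = - \frac{272749}{7}$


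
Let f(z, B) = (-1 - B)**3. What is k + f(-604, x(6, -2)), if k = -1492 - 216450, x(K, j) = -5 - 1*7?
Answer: -216611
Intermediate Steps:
x(K, j) = -12 (x(K, j) = -5 - 7 = -12)
k = -217942
k + f(-604, x(6, -2)) = -217942 - (1 - 12)**3 = -217942 - 1*(-11)**3 = -217942 - 1*(-1331) = -217942 + 1331 = -216611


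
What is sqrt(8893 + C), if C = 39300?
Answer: sqrt(48193) ≈ 219.53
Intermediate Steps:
sqrt(8893 + C) = sqrt(8893 + 39300) = sqrt(48193)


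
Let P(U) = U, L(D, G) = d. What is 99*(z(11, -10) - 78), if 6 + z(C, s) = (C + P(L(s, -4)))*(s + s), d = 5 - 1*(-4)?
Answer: -47916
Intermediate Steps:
d = 9 (d = 5 + 4 = 9)
L(D, G) = 9
z(C, s) = -6 + 2*s*(9 + C) (z(C, s) = -6 + (C + 9)*(s + s) = -6 + (9 + C)*(2*s) = -6 + 2*s*(9 + C))
99*(z(11, -10) - 78) = 99*((-6 + 18*(-10) + 2*11*(-10)) - 78) = 99*((-6 - 180 - 220) - 78) = 99*(-406 - 78) = 99*(-484) = -47916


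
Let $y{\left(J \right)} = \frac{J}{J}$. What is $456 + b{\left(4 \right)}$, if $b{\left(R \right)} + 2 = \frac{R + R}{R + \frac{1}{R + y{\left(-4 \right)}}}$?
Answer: $\frac{9574}{21} \approx 455.9$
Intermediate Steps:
$y{\left(J \right)} = 1$
$b{\left(R \right)} = -2 + \frac{2 R}{R + \frac{1}{1 + R}}$ ($b{\left(R \right)} = -2 + \frac{R + R}{R + \frac{1}{R + 1}} = -2 + \frac{2 R}{R + \frac{1}{1 + R}}$)
$456 + b{\left(4 \right)} = 456 - \frac{2}{1 + 4 + 4^{2}} = 456 - \frac{2}{1 + 4 + 16} = 456 - \frac{2}{21} = \frac{9574}{21}$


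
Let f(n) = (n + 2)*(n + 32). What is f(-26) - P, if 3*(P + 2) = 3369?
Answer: -1265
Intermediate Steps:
P = 1121 (P = -2 + (⅓)*3369 = -2 + 1123 = 1121)
f(n) = (2 + n)*(32 + n)
f(-26) - P = (64 + (-26)² + 34*(-26)) - 1*1121 = (64 + 676 - 884) - 1121 = -144 - 1121 = -1265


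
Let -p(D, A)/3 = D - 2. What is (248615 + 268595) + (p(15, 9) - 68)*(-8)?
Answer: 518066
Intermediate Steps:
p(D, A) = 6 - 3*D (p(D, A) = -3*(D - 2) = -3*(-2 + D) = 6 - 3*D)
(248615 + 268595) + (p(15, 9) - 68)*(-8) = (248615 + 268595) + ((6 - 3*15) - 68)*(-8) = 517210 + ((6 - 45) - 68)*(-8) = 517210 + (-39 - 68)*(-8) = 517210 - 107*(-8) = 517210 + 856 = 518066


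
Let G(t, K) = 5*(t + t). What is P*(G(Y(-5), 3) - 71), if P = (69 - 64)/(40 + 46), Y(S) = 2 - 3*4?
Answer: -855/86 ≈ -9.9419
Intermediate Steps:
Y(S) = -10 (Y(S) = 2 - 12 = -10)
G(t, K) = 10*t (G(t, K) = 5*(2*t) = 10*t)
P = 5/86 ≈ 0.058140
P*(G(Y(-5), 3) - 71) = 5*(10*(-10) - 71)/86 = 5*(-100 - 71)/86 = (5/86)*(-171) = -855/86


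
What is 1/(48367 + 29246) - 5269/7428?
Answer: -136311823/192169788 ≈ -0.70933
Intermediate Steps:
1/(48367 + 29246) - 5269/7428 = 1/77613 - 5269/7428 = -136311823/192169788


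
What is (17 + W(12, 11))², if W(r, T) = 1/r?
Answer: 42025/144 ≈ 291.84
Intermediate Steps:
(17 + W(12, 11))² = (17 + 1/12)² = (205/12)² = 42025/144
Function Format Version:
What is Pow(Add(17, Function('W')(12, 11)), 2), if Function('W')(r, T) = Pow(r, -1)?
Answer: Rational(42025, 144) ≈ 291.84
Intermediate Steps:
Pow(Add(17, Function('W')(12, 11)), 2) = Pow(Add(17, Pow(12, -1)), 2) = Pow(Add(17, Rational(1, 12)), 2) = Pow(Rational(205, 12), 2) = Rational(42025, 144)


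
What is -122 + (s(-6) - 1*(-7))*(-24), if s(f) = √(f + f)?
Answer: -290 - 48*I*√3 ≈ -290.0 - 83.138*I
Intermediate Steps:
s(f) = √2*√f (s(f) = √(2*f) = √2*√f)
-122 + (s(-6) - 1*(-7))*(-24) = -122 + (√2*√(-6) - 1*(-7))*(-24) = -122 + (√2*(I*√6) + 7)*(-24) = -122 + (2*I*√3 + 7)*(-24) = -122 + (7 + 2*I*√3)*(-24) = -122 + (-168 - 48*I*√3) = -290 - 48*I*√3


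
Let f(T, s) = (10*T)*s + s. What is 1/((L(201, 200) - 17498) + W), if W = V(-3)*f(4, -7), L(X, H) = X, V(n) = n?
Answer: -1/16436 ≈ -6.0842e-5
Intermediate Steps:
f(T, s) = s + 10*T*s (f(T, s) = 10*T*s + s = s + 10*T*s)
W = 861 (W = -(-21)*(1 + 10*4) = -(-21)*(1 + 40) = -(-21)*41 = -3*(-287) = 861)
1/((L(201, 200) - 17498) + W) = 1/((201 - 17498) + 861) = 1/(-17297 + 861) = 1/(-16436) = -1/16436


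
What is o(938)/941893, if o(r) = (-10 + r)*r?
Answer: 870464/941893 ≈ 0.92416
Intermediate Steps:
o(r) = r*(-10 + r)
o(938)/941893 = (938*(-10 + 938))/941893 = (938*928)*(1/941893) = 870464*(1/941893) = 870464/941893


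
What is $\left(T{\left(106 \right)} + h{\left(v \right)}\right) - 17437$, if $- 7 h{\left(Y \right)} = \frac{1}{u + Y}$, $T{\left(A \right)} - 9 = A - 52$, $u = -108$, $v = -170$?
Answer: $- \frac{33809803}{1946} \approx -17374.0$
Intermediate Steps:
$T{\left(A \right)} = -43 + A$ ($T{\left(A \right)} = 9 + \left(A - 52\right) = 9 + \left(-52 + A\right) = -43 + A$)
$h{\left(Y \right)} = - \frac{1}{7 \left(-108 + Y\right)}$
$\left(T{\left(106 \right)} + h{\left(v \right)}\right) - 17437 = \left(\left(-43 + 106\right) - \frac{1}{-756 + 7 \left(-170\right)}\right) - 17437 = \left(63 - \frac{1}{-756 - 1190}\right) - 17437 = \left(63 - \frac{1}{-1946}\right) - 17437 = \left(63 - - \frac{1}{1946}\right) - 17437 = \left(63 + \frac{1}{1946}\right) - 17437 = \frac{122599}{1946} - 17437 = - \frac{33809803}{1946}$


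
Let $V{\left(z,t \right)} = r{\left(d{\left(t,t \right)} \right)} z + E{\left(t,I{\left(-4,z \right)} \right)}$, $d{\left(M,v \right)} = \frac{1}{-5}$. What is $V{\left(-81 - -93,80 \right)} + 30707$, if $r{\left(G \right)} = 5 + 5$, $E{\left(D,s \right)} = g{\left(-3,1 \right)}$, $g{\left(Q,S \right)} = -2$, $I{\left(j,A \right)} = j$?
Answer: $30825$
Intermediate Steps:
$d{\left(M,v \right)} = - \frac{1}{5}$
$E{\left(D,s \right)} = -2$
$r{\left(G \right)} = 10$
$V{\left(z,t \right)} = -2 + 10 z$ ($V{\left(z,t \right)} = 10 z - 2 = -2 + 10 z$)
$V{\left(-81 - -93,80 \right)} + 30707 = \left(-2 + 10 \left(-81 - -93\right)\right) + 30707 = \left(-2 + 10 \left(-81 + 93\right)\right) + 30707 = \left(-2 + 10 \cdot 12\right) + 30707 = \left(-2 + 120\right) + 30707 = 118 + 30707 = 30825$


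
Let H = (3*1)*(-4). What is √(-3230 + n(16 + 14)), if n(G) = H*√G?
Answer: √(-3230 - 12*√30) ≈ 57.408*I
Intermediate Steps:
H = -12 (H = 3*(-4) = -12)
n(G) = -12*√G
√(-3230 + n(16 + 14)) = √(-3230 - 12*√(16 + 14)) = √(-3230 - 12*√30)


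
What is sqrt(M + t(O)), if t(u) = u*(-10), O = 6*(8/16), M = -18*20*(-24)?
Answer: sqrt(8610) ≈ 92.790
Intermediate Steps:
M = 8640 (M = -360*(-24) = 8640)
O = 3 (O = 6*(8*(1/16)) = 6*(1/2) = 3)
t(u) = -10*u
sqrt(M + t(O)) = sqrt(8640 - 10*3) = sqrt(8640 - 30) = sqrt(8610)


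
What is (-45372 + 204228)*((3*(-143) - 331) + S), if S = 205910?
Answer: 32589308400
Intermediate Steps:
(-45372 + 204228)*((3*(-143) - 331) + S) = (-45372 + 204228)*((3*(-143) - 331) + 205910) = 158856*((-429 - 331) + 205910) = 158856*(-760 + 205910) = 158856*205150 = 32589308400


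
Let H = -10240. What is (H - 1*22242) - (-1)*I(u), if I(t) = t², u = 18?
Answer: -32158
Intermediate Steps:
(H - 1*22242) - (-1)*I(u) = (-10240 - 1*22242) - (-1)*18² = (-10240 - 22242) - (-1)*324 = -32482 - 1*(-324) = -32482 + 324 = -32158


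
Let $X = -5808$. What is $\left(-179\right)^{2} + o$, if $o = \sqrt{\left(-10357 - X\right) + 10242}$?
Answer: $32041 + \sqrt{5693} \approx 32116.0$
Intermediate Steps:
$o = \sqrt{5693}$ ($o = \sqrt{\left(-10357 - -5808\right) + 10242} = \sqrt{\left(-10357 + 5808\right) + 10242} = \sqrt{-4549 + 10242} = \sqrt{5693} \approx 75.452$)
$\left(-179\right)^{2} + o = \left(-179\right)^{2} + \sqrt{5693} = 32041 + \sqrt{5693}$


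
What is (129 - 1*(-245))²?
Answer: 139876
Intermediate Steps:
(129 - 1*(-245))² = (129 + 245)² = 374² = 139876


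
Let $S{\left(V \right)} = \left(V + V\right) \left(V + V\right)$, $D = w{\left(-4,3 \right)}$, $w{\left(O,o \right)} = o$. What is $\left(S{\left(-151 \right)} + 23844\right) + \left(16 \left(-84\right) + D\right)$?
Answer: $113707$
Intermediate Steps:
$D = 3$
$S{\left(V \right)} = 4 V^{2}$ ($S{\left(V \right)} = 2 V 2 V = 4 V^{2}$)
$\left(S{\left(-151 \right)} + 23844\right) + \left(16 \left(-84\right) + D\right) = \left(4 \left(-151\right)^{2} + 23844\right) + \left(16 \left(-84\right) + 3\right) = \left(4 \cdot 22801 + 23844\right) + \left(-1344 + 3\right) = \left(91204 + 23844\right) - 1341 = 115048 - 1341 = 113707$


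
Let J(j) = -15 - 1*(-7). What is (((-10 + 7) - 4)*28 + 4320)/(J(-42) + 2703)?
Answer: 4124/2695 ≈ 1.5302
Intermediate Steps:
J(j) = -8 (J(j) = -15 + 7 = -8)
(((-10 + 7) - 4)*28 + 4320)/(J(-42) + 2703) = (((-10 + 7) - 4)*28 + 4320)/(-8 + 2703) = ((-3 - 4)*28 + 4320)/2695 = (-7*28 + 4320)*(1/2695) = (-196 + 4320)*(1/2695) = 4124*(1/2695) = 4124/2695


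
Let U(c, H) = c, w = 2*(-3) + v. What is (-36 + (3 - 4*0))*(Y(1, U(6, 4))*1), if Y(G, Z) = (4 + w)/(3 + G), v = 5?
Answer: -99/4 ≈ -24.750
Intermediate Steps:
w = -1 (w = 2*(-3) + 5 = -6 + 5 = -1)
Y(G, Z) = 3/(3 + G) (Y(G, Z) = (4 - 1)/(3 + G) = 3/(3 + G))
(-36 + (3 - 4*0))*(Y(1, U(6, 4))*1) = (-36 + (3 - 4*0))*((3/(3 + 1))*1) = (-36 + (3 + 0))*((3/4)*1) = (-36 + 3)*((3*(¼))*1) = -99/4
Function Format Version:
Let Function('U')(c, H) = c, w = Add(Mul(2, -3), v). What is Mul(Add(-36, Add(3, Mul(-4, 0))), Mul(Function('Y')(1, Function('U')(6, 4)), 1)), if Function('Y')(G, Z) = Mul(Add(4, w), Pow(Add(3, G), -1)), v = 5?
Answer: Rational(-99, 4) ≈ -24.750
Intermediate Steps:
w = -1 (w = Add(Mul(2, -3), 5) = Add(-6, 5) = -1)
Function('Y')(G, Z) = Mul(3, Pow(Add(3, G), -1)) (Function('Y')(G, Z) = Mul(Add(4, -1), Pow(Add(3, G), -1)) = Mul(3, Pow(Add(3, G), -1)))
Mul(Add(-36, Add(3, Mul(-4, 0))), Mul(Function('Y')(1, Function('U')(6, 4)), 1)) = Mul(Add(-36, Add(3, Mul(-4, 0))), Mul(Mul(3, Pow(Add(3, 1), -1)), 1)) = Mul(Add(-36, Add(3, 0)), Mul(Mul(3, Pow(4, -1)), 1)) = Mul(Add(-36, 3), Mul(Mul(3, Rational(1, 4)), 1)) = Mul(-33, Mul(Rational(3, 4), 1)) = Mul(-33, Rational(3, 4)) = Rational(-99, 4)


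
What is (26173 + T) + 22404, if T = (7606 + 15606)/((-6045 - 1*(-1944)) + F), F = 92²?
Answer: 211964663/4363 ≈ 48582.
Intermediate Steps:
F = 8464
T = 23212/4363 (T = (7606 + 15606)/((-6045 - 1*(-1944)) + 8464) = 23212/((-6045 + 1944) + 8464) = 23212/(-4101 + 8464) = 23212/4363 ≈ 5.3202)
(26173 + T) + 22404 = (26173 + 23212/4363) + 22404 = 114216011/4363 + 22404 = 211964663/4363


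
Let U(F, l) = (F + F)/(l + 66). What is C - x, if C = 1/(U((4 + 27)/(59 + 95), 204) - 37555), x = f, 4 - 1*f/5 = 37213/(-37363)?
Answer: -728711461439945/29171850439097 ≈ -24.980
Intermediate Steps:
f = 933325/37363 (f = 20 - 186065/(-37363) = 20 - 186065*(-1)/37363 = 20 - 5*(-37213/37363) = 20 + 186065/37363 = 933325/37363 ≈ 24.980)
x = 933325/37363 ≈ 24.980
U(F, l) = 2*F/(66 + l) (U(F, l) = (2*F)/(66 + l) = 2*F/(66 + l))
C = -20790/780768419 (C = 1/(2*((4 + 27)/(59 + 95))/(66 + 204) - 37555) = 1/(2*(31/154)/270 - 37555) = 1/(2*(31*(1/154))*(1/270) - 37555) = 1/(2*(31/154)*(1/270) - 37555) = 1/(31/20790 - 37555) = 1/(-780768419/20790) = -20790/780768419 ≈ -2.6628e-5)
C - x = -20790/780768419 - 1*933325/37363 = -20790/780768419 - 933325/37363 = -728711461439945/29171850439097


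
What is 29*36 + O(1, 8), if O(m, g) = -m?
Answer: 1043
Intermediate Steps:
29*36 + O(1, 8) = 29*36 - 1*1 = 1044 - 1 = 1043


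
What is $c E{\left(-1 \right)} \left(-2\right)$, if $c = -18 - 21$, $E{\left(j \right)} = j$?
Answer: $-78$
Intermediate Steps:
$c = -39$
$c E{\left(-1 \right)} \left(-2\right) = \left(-39\right) \left(-1\right) \left(-2\right) = 39 \left(-2\right) = -78$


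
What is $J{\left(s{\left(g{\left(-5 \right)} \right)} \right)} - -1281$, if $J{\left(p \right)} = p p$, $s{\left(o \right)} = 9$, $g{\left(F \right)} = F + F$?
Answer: $1362$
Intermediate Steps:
$g{\left(F \right)} = 2 F$
$J{\left(p \right)} = p^{2}$
$J{\left(s{\left(g{\left(-5 \right)} \right)} \right)} - -1281 = 9^{2} - -1281 = 81 + 1281 = 1362$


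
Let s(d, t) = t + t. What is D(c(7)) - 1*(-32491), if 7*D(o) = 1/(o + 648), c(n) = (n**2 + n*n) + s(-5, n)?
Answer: 172852121/5320 ≈ 32491.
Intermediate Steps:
s(d, t) = 2*t
c(n) = 2*n + 2*n**2 (c(n) = (n**2 + n*n) + 2*n = (n**2 + n**2) + 2*n = 2*n**2 + 2*n = 2*n + 2*n**2)
D(o) = 1/(7*(648 + o)) (D(o) = 1/(7*(o + 648)) = 1/(7*(648 + o)))
D(c(7)) - 1*(-32491) = 1/(7*(648 + 2*7*(1 + 7))) - 1*(-32491) = 1/(7*(648 + 2*7*8)) + 32491 = 1/(7*(648 + 112)) + 32491 = (1/7)/760 + 32491 = (1/7)*(1/760) + 32491 = 1/5320 + 32491 = 172852121/5320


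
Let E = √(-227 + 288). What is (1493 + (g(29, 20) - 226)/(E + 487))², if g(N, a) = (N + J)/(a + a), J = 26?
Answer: 445298312655474151/199894057472 + 565284848329*√61/199894057472 ≈ 2.2277e+6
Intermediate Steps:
g(N, a) = (26 + N)/(2*a) (g(N, a) = (N + 26)/(a + a) = (26 + N)/((2*a)) = (26 + N)*(1/(2*a)) = (26 + N)/(2*a))
E = √61 ≈ 7.8102
(1493 + (g(29, 20) - 226)/(E + 487))² = (1493 + ((½)*(26 + 29)/20 - 226)/(√61 + 487))² = (1493 + ((½)*(1/20)*55 - 226)/(487 + √61))² = (1493 + (11/8 - 226)/(487 + √61))² = (1493 - 1797/(8*(487 + √61)))²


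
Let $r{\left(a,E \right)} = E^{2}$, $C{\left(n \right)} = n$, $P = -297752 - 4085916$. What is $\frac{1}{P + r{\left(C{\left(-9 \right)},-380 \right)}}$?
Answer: $- \frac{1}{4239268} \approx -2.3589 \cdot 10^{-7}$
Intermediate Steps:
$P = -4383668$
$\frac{1}{P + r{\left(C{\left(-9 \right)},-380 \right)}} = \frac{1}{-4383668 + \left(-380\right)^{2}} = \frac{1}{-4383668 + 144400} = \frac{1}{-4239268} = - \frac{1}{4239268}$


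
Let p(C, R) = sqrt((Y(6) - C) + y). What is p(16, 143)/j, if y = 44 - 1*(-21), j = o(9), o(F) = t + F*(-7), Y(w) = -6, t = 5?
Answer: -sqrt(43)/58 ≈ -0.11306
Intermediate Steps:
o(F) = 5 - 7*F (o(F) = 5 + F*(-7) = 5 - 7*F)
j = -58 (j = 5 - 7*9 = 5 - 63 = -58)
y = 65 (y = 44 + 21 = 65)
p(C, R) = sqrt(59 - C) (p(C, R) = sqrt((-6 - C) + 65) = sqrt(59 - C))
p(16, 143)/j = sqrt(59 - 1*16)/(-58) = sqrt(59 - 16)*(-1/58) = sqrt(43)*(-1/58) = -sqrt(43)/58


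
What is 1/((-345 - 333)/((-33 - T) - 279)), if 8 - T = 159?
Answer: 161/678 ≈ 0.23746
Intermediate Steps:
T = -151 (T = 8 - 1*159 = 8 - 159 = -151)
1/((-345 - 333)/((-33 - T) - 279)) = 1/((-345 - 333)/((-33 - 1*(-151)) - 279)) = 1/(-678/((-33 + 151) - 279)) = 1/(-678/(118 - 279)) = 1/(-678/(-161)) = 1/(-678*(-1/161)) = 1/(678/161) = 161/678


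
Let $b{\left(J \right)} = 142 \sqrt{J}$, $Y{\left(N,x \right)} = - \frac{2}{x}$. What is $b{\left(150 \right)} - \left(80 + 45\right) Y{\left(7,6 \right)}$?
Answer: $\frac{125}{3} + 710 \sqrt{6} \approx 1780.8$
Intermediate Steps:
$b{\left(150 \right)} - \left(80 + 45\right) Y{\left(7,6 \right)} = 142 \sqrt{150} - \left(80 + 45\right) \left(- \frac{2}{6}\right) = 142 \cdot 5 \sqrt{6} - 125 \left(\left(-2\right) \frac{1}{6}\right) = 710 \sqrt{6} - 125 \left(- \frac{1}{3}\right) = 710 \sqrt{6} - - \frac{125}{3} = 710 \sqrt{6} + \frac{125}{3} = \frac{125}{3} + 710 \sqrt{6}$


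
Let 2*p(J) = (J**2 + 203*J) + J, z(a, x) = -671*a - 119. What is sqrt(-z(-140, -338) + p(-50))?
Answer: I*sqrt(97671) ≈ 312.52*I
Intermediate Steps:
z(a, x) = -119 - 671*a
p(J) = J**2/2 + 102*J (p(J) = ((J**2 + 203*J) + J)/2 = (J**2 + 204*J)/2 = J**2/2 + 102*J)
sqrt(-z(-140, -338) + p(-50)) = sqrt(-(-119 - 671*(-140)) + (1/2)*(-50)*(204 - 50)) = sqrt(-(-119 + 93940) + (1/2)*(-50)*154) = sqrt(-1*93821 - 3850) = sqrt(-93821 - 3850) = sqrt(-97671) = I*sqrt(97671)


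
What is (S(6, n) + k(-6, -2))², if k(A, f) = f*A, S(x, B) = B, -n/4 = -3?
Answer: 576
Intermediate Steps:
n = 12 (n = -4*(-3) = 12)
k(A, f) = A*f
(S(6, n) + k(-6, -2))² = (12 - 6*(-2))² = (12 + 12)² = 24² = 576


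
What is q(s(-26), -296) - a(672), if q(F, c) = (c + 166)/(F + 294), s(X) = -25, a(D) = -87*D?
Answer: 15726686/269 ≈ 58464.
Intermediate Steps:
q(F, c) = (166 + c)/(294 + F)
q(s(-26), -296) - a(672) = (166 - 296)/(294 - 25) - (-87)*672 = -130/269 - 1*(-58464) = (1/269)*(-130) + 58464 = -130/269 + 58464 = 15726686/269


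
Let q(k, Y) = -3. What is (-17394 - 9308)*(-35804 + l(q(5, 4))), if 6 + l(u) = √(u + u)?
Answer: 956198620 - 26702*I*√6 ≈ 9.562e+8 - 65406.0*I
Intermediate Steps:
l(u) = -6 + √2*√u (l(u) = -6 + √(u + u) = -6 + √(2*u) = -6 + √2*√u)
(-17394 - 9308)*(-35804 + l(q(5, 4))) = (-17394 - 9308)*(-35804 + (-6 + √2*√(-3))) = -26702*(-35804 + (-6 + √2*(I*√3))) = -26702*(-35804 + (-6 + I*√6)) = -26702*(-35810 + I*√6) = 956198620 - 26702*I*√6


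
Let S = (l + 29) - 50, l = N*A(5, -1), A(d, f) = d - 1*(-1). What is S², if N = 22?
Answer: 12321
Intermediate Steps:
A(d, f) = 1 + d (A(d, f) = d + 1 = 1 + d)
l = 132 (l = 22*(1 + 5) = 22*6 = 132)
S = 111 (S = (132 + 29) - 50 = 161 - 50 = 111)
S² = 111² = 12321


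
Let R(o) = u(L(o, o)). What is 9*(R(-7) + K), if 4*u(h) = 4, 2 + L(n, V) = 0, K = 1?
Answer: 18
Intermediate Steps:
L(n, V) = -2 (L(n, V) = -2 + 0 = -2)
u(h) = 1 (u(h) = (¼)*4 = 1)
R(o) = 1
9*(R(-7) + K) = 9*(1 + 1) = 9*2 = 18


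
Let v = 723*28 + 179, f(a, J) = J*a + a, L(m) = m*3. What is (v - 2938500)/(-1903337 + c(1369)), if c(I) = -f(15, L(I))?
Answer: 2918077/1964957 ≈ 1.4851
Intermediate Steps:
L(m) = 3*m
f(a, J) = a + J*a
v = 20423 (v = 20244 + 179 = 20423)
c(I) = -15 - 45*I (c(I) = -15*(1 + 3*I) = -(15 + 45*I) = -15 - 45*I)
(v - 2938500)/(-1903337 + c(1369)) = (20423 - 2938500)/(-1903337 + (-15 - 45*1369)) = -2918077/(-1903337 + (-15 - 61605)) = -2918077/(-1903337 - 61620) = -2918077/(-1964957) = -2918077*(-1/1964957) = 2918077/1964957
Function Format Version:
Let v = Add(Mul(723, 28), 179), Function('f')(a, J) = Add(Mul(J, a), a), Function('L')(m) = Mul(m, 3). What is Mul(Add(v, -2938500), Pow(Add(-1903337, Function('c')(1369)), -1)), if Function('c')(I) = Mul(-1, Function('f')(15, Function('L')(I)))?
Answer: Rational(2918077, 1964957) ≈ 1.4851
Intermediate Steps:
Function('L')(m) = Mul(3, m)
Function('f')(a, J) = Add(a, Mul(J, a))
v = 20423 (v = Add(20244, 179) = 20423)
Function('c')(I) = Add(-15, Mul(-45, I)) (Function('c')(I) = Mul(-1, Mul(15, Add(1, Mul(3, I)))) = Mul(-1, Add(15, Mul(45, I))) = Add(-15, Mul(-45, I)))
Mul(Add(v, -2938500), Pow(Add(-1903337, Function('c')(1369)), -1)) = Mul(Add(20423, -2938500), Pow(Add(-1903337, Add(-15, Mul(-45, 1369))), -1)) = Mul(-2918077, Pow(Add(-1903337, Add(-15, -61605)), -1)) = Mul(-2918077, Pow(Add(-1903337, -61620), -1)) = Mul(-2918077, Pow(-1964957, -1)) = Mul(-2918077, Rational(-1, 1964957)) = Rational(2918077, 1964957)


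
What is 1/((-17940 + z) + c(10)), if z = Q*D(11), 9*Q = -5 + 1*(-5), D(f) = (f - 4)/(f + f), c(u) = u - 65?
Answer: -99/1781540 ≈ -5.5570e-5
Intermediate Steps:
c(u) = -65 + u
D(f) = (-4 + f)/(2*f) (D(f) = (-4 + f)/((2*f)) = (-4 + f)*(1/(2*f)) = (-4 + f)/(2*f))
Q = -10/9 (Q = (-5 + 1*(-5))/9 = (-5 - 5)/9 = (1/9)*(-10) = -10/9 ≈ -1.1111)
z = -35/99 (z = -5*(-4 + 11)/(9*11) = -5*7/(9*11) = -10/9*7/22 = -35/99 ≈ -0.35354)
1/((-17940 + z) + c(10)) = 1/((-17940 - 35/99) + (-65 + 10)) = 1/(-1776095/99 - 55) = 1/(-1781540/99) = -99/1781540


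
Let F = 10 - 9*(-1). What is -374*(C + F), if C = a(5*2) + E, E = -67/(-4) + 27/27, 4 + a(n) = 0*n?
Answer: -24497/2 ≈ -12249.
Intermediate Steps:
a(n) = -4 (a(n) = -4 + 0*n = -4 + 0 = -4)
E = 71/4 (E = -67*(-¼) + 27*(1/27) = 67/4 + 1 = 71/4 ≈ 17.750)
F = 19 (F = 10 + 9 = 19)
C = 55/4 (C = -4 + 71/4 = 55/4 ≈ 13.750)
-374*(C + F) = -374*(55/4 + 19) = -374*131/4 = -24497/2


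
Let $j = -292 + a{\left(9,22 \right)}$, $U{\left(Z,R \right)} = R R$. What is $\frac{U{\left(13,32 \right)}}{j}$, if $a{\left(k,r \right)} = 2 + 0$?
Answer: $- \frac{512}{145} \approx -3.531$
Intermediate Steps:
$U{\left(Z,R \right)} = R^{2}$
$a{\left(k,r \right)} = 2$
$j = -290$ ($j = -292 + 2 = -290$)
$\frac{U{\left(13,32 \right)}}{j} = \frac{32^{2}}{-290} = 1024 \left(- \frac{1}{290}\right) = - \frac{512}{145}$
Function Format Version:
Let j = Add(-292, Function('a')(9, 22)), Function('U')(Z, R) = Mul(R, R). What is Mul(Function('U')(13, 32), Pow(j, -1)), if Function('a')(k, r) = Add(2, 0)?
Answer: Rational(-512, 145) ≈ -3.5310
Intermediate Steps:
Function('U')(Z, R) = Pow(R, 2)
Function('a')(k, r) = 2
j = -290 (j = Add(-292, 2) = -290)
Mul(Function('U')(13, 32), Pow(j, -1)) = Mul(Pow(32, 2), Pow(-290, -1)) = Mul(1024, Rational(-1, 290)) = Rational(-512, 145)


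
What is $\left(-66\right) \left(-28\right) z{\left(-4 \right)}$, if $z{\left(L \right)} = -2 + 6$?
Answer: $7392$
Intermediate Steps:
$z{\left(L \right)} = 4$
$\left(-66\right) \left(-28\right) z{\left(-4 \right)} = \left(-66\right) \left(-28\right) 4 = 1848 \cdot 4 = 7392$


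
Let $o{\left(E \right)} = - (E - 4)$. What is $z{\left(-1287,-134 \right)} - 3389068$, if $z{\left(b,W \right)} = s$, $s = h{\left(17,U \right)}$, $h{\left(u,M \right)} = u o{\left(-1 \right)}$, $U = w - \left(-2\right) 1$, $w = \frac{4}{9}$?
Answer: $-3388983$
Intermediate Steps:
$w = \frac{4}{9}$ ($w = 4 \cdot \frac{1}{9} = \frac{4}{9} \approx 0.44444$)
$o{\left(E \right)} = 4 - E$ ($o{\left(E \right)} = - (-4 + E) = 4 - E$)
$U = \frac{22}{9}$ ($U = \frac{4}{9} - \left(-2\right) 1 = \frac{4}{9} - -2 = \frac{4}{9} + 2 = \frac{22}{9} \approx 2.4444$)
$h{\left(u,M \right)} = 5 u$ ($h{\left(u,M \right)} = u \left(4 - -1\right) = u \left(4 + 1\right) = u 5 = 5 u$)
$s = 85$ ($s = 5 \cdot 17 = 85$)
$z{\left(b,W \right)} = 85$
$z{\left(-1287,-134 \right)} - 3389068 = 85 - 3389068 = -3388983$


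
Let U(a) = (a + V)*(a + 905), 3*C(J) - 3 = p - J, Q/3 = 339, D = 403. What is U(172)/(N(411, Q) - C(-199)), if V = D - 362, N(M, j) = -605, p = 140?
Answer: -229401/719 ≈ -319.06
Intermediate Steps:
Q = 1017 (Q = 3*339 = 1017)
C(J) = 143/3 - J/3 (C(J) = 1 + (140 - J)/3 = 1 + (140/3 - J/3) = 143/3 - J/3)
V = 41 (V = 403 - 362 = 41)
U(a) = (41 + a)*(905 + a) (U(a) = (a + 41)*(a + 905) = (41 + a)*(905 + a))
U(172)/(N(411, Q) - C(-199)) = (37105 + 172² + 946*172)/(-605 - (143/3 - ⅓*(-199))) = (37105 + 29584 + 162712)/(-605 - (143/3 + 199/3)) = 229401/(-605 - 1*114) = 229401/(-605 - 114) = 229401/(-719) = 229401*(-1/719) = -229401/719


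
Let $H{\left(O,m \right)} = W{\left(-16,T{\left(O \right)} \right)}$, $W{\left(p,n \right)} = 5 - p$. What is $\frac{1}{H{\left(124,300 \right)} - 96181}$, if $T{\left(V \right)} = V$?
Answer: $- \frac{1}{96160} \approx -1.0399 \cdot 10^{-5}$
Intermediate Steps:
$H{\left(O,m \right)} = 21$ ($H{\left(O,m \right)} = 5 - -16 = 5 + 16 = 21$)
$\frac{1}{H{\left(124,300 \right)} - 96181} = \frac{1}{21 - 96181} = \frac{1}{-96160} = - \frac{1}{96160}$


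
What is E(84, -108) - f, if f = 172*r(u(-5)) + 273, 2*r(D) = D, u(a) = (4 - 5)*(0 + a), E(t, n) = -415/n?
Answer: -75509/108 ≈ -699.16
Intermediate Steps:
u(a) = -a
r(D) = D/2
f = 703 (f = 172*((-1*(-5))/2) + 273 = 172*((1/2)*5) + 273 = 172*(5/2) + 273 = 430 + 273 = 703)
E(84, -108) - f = -415/(-108) - 1*703 = -415*(-1/108) - 703 = 415/108 - 703 = -75509/108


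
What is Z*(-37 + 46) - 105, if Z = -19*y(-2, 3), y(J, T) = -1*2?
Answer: 237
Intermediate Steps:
y(J, T) = -2
Z = 38 (Z = -19*(-2) = 38)
Z*(-37 + 46) - 105 = 38*(-37 + 46) - 105 = 38*9 - 105 = 342 - 105 = 237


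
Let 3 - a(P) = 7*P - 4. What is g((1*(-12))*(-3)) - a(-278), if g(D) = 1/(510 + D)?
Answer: -1066337/546 ≈ -1953.0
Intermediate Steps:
a(P) = 7 - 7*P (a(P) = 3 - (7*P - 4) = 3 - (-4 + 7*P) = 3 + (4 - 7*P) = 7 - 7*P)
g((1*(-12))*(-3)) - a(-278) = 1/(510 + (1*(-12))*(-3)) - (7 - 7*(-278)) = 1/(510 - 12*(-3)) - (7 + 1946) = 1/(510 + 36) - 1*1953 = 1/546 - 1953 = -1066337/546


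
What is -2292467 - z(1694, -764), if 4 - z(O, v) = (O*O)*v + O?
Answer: -2194692681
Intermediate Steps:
z(O, v) = 4 - O - v*O² (z(O, v) = 4 - ((O*O)*v + O) = 4 - (O²*v + O) = 4 - (v*O² + O) = 4 - (O + v*O²) = 4 + (-O - v*O²) = 4 - O - v*O²)
-2292467 - z(1694, -764) = -2292467 - (4 - 1*1694 - 1*(-764)*1694²) = -2292467 - (4 - 1694 - 1*(-764)*2869636) = -2292467 - (4 - 1694 + 2192401904) = -2292467 - 1*2192400214 = -2292467 - 2192400214 = -2194692681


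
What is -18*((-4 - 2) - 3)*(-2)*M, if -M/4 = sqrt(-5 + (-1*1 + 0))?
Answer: 1296*I*sqrt(6) ≈ 3174.5*I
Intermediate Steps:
M = -4*I*sqrt(6) (M = -4*sqrt(-5 + (-1*1 + 0)) = -4*sqrt(-5 + (-1 + 0)) = -4*sqrt(-5 - 1) = -4*I*sqrt(6) ≈ -9.798*I)
-18*((-4 - 2) - 3)*(-2)*M = -18*((-4 - 2) - 3)*(-2)*(-4*I*sqrt(6)) = -18*(-6 - 3)*(-2)*(-4*I*sqrt(6)) = -18*(-9*(-2))*(-4*I*sqrt(6)) = -324*(-4*I*sqrt(6)) = -(-1296)*I*sqrt(6) = 1296*I*sqrt(6)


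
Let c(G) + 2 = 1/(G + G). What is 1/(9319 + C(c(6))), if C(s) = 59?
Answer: 1/9378 ≈ 0.00010663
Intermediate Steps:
c(G) = -2 + 1/(2*G) (c(G) = -2 + 1/(G + G) = -2 + 1/(2*G))
1/(9319 + C(c(6))) = 1/(9319 + 59) = 1/9378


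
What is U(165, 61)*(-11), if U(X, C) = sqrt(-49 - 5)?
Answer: -33*I*sqrt(6) ≈ -80.833*I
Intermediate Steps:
U(X, C) = 3*I*sqrt(6) (U(X, C) = sqrt(-54) = 3*I*sqrt(6))
U(165, 61)*(-11) = (3*I*sqrt(6))*(-11) = -33*I*sqrt(6)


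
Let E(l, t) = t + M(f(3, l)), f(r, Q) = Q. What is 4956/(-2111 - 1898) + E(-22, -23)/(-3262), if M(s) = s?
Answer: -15986067/13077358 ≈ -1.2224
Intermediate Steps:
E(l, t) = l + t (E(l, t) = t + l = l + t)
4956/(-2111 - 1898) + E(-22, -23)/(-3262) = 4956/(-2111 - 1898) + (-22 - 23)/(-3262) = 4956/(-4009) - 45*(-1/3262) = 4956*(-1/4009) + 45/3262 = -4956/4009 + 45/3262 = -15986067/13077358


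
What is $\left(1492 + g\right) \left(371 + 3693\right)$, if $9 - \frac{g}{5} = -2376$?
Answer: $54526688$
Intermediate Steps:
$g = 11925$ ($g = 45 - -11880 = 45 + 11880 = 11925$)
$\left(1492 + g\right) \left(371 + 3693\right) = \left(1492 + 11925\right) \left(371 + 3693\right) = 13417 \cdot 4064 = 54526688$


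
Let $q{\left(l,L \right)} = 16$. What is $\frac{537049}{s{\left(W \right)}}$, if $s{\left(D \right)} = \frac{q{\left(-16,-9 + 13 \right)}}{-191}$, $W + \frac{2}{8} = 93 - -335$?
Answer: $- \frac{102576359}{16} \approx -6.411 \cdot 10^{6}$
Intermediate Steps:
$W = \frac{1711}{4}$ ($W = - \frac{1}{4} + \left(93 - -335\right) = - \frac{1}{4} + \left(93 + 335\right) = - \frac{1}{4} + 428 = \frac{1711}{4} \approx 427.75$)
$s{\left(D \right)} = - \frac{16}{191}$ ($s{\left(D \right)} = \frac{16}{-191} = 16 \left(- \frac{1}{191}\right) = - \frac{16}{191}$)
$\frac{537049}{s{\left(W \right)}} = \frac{537049}{- \frac{16}{191}} = 537049 \left(- \frac{191}{16}\right) = - \frac{102576359}{16}$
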